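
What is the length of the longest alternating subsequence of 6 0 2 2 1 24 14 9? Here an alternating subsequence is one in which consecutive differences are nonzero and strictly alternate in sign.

6

A longest alternating subsequence is 6, 0, 2, 1, 24, 14 (positions 1,2,3,5,6,7); its 5 consecutive differences strictly alternate in sign, and length 6 is optimal.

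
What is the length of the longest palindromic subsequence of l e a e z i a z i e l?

One longest palindromic subsequence is leiziel (positions 1,2,6,8,9,10,11); it reads the same forward and backward, and the interval DP gives dp[1][11] = 7.

7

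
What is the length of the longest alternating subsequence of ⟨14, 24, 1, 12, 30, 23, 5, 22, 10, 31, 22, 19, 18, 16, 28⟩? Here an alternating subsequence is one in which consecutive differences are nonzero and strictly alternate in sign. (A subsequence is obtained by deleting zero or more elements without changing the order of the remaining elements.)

10

Track the best alternating length ending on an up-step vs a down-step at each position: up/down = 1/1, 2/1, 1/3, 4/3, 4/1, 4/5, 4/5, 6/5, 6/7, 8/1, 8/9, 8/9, 8/9, 8/9, 10/9.
The maximum over both is 10; one such subsequence is 14, 24, 1, 12, 5, 22, 10, 31, 22, 28.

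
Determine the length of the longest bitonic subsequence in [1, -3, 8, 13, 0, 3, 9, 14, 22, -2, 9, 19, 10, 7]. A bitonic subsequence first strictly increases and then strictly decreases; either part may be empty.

9

Let inc[i] be the LIS ending at i and dec[i] the longest strictly decreasing subsequence starting at i. inc = [1, 1, 2, 3, 2, 3, 4, 5, 6, 2, 4, 6, 5, 4], dec = [3, 1, 3, 3, 2, 2, 2, 3, 4, 1, 2, 3, 2, 1].
max_i inc[i]+dec[i]−1 = 9, with one witness -3, 0, 3, 9, 14, 22, 19, 10, 7.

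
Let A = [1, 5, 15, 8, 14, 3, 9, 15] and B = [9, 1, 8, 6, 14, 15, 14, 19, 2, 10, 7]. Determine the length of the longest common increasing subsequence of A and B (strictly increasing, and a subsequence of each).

4

For each value that appears in both, track the longest common increasing run ending there.
The best achievable length is 4; one witness is 1, 8, 14, 15 (A-positions 1,4,5,8, B-positions 2,3,5,6).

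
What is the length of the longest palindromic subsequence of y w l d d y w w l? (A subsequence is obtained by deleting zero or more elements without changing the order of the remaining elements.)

One longest palindromic subsequence is lwwl (positions 3,7,8,9); it reads the same forward and backward, and the interval DP gives dp[1][9] = 4.

4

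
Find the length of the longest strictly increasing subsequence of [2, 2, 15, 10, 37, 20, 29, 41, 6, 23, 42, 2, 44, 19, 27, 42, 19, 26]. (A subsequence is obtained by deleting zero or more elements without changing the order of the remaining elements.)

Scanning left to right, the best length ending at each element is: 2→1, 2→1, 15→2, 10→2, 37→3, 20→3, 29→4, 41→5, 6→2, 23→4, 42→6, 2→1, 44→7, 19→3, 27→5, 42→6, 19→3, 26→5.
So the longest increasing subsequence has length 7, e.g. 2, 15, 20, 29, 41, 42, 44.

7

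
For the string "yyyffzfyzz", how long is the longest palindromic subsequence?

One longest palindromic subsequence is yfzfy (positions 3,4,6,7,8); it reads the same forward and backward, and the interval DP gives dp[1][10] = 5.

5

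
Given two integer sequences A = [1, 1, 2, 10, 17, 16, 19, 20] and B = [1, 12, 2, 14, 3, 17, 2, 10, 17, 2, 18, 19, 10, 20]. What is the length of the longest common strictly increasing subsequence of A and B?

6

For each value that appears in both, track the longest common increasing run ending there.
The best achievable length is 6; one witness is 1, 2, 10, 17, 19, 20 (A-positions 1,3,4,5,7,8, B-positions 1,3,8,9,12,14).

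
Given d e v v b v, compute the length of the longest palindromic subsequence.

3

Using dp[i][j] = 2 + dp[i+1][j−1] if the ends match, else max(dp[i+1][j], dp[i][j−1]):
dp[1][6] = 3. A witness is vbv at positions 3,5,6.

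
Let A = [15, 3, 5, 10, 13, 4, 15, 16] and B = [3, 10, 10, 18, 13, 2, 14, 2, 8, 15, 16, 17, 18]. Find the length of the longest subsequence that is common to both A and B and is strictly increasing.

A longest common strictly increasing subsequence is 3, 10, 13, 15, 16 (length 5); it appears in order in both A and B, and no longer such subsequence exists.

5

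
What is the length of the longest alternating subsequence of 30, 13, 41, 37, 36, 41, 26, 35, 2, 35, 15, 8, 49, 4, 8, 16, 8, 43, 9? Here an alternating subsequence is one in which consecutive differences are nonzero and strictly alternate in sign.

A longest alternating subsequence is 30, 13, 41, 37, 41, 26, 35, 2, 35, 15, 49, 4, 16, 8, 43, 9 (positions 1,2,3,4,6,7,8,9,10,11,13,14,16,17,18,19); its 15 consecutive differences strictly alternate in sign, and length 16 is optimal.

16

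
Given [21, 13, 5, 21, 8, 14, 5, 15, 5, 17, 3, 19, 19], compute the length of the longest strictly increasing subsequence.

Scanning left to right, the best length ending at each element is: 21→1, 13→1, 5→1, 21→2, 8→2, 14→3, 5→1, 15→4, 5→1, 17→5, 3→1, 19→6, 19→6.
So the longest increasing subsequence has length 6, e.g. 5, 8, 14, 15, 17, 19.

6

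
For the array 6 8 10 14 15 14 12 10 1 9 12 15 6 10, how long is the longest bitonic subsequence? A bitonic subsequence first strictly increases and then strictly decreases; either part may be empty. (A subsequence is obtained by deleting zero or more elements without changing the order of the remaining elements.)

One longest bitonic subsequence is 6, 8, 10, 14, 15, 14, 12, 10, 9, 6 (positions 1,2,3,4,5,6,7,8,10,13): it rises to 15 then falls. Length 10 is optimal.

10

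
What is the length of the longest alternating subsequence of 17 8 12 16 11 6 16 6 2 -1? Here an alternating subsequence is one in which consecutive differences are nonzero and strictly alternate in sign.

Track the best alternating length ending on an up-step vs a down-step at each position: up/down = 1/1, 1/2, 3/2, 3/2, 3/4, 1/4, 5/2, 1/6, 1/6, 1/6.
The maximum over both is 6; one such subsequence is 17, 8, 12, 11, 16, 6.

6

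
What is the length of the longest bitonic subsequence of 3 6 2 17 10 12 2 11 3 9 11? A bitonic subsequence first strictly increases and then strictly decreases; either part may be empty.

6

Let inc[i] be the LIS ending at i and dec[i] the longest strictly decreasing subsequence starting at i. inc = [1, 2, 1, 3, 3, 4, 1, 4, 2, 3, 4], dec = [2, 2, 1, 4, 2, 3, 1, 2, 1, 1, 1].
max_i inc[i]+dec[i]−1 = 6, with one witness 3, 6, 17, 12, 11, 9.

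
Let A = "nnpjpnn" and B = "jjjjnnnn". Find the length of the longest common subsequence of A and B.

4

Backtracking the LCS table gives one alignment: n (A1,B5) → n (A2,B6) → n (A6,B7) → n (A7,B8).
So the longest common subsequence has length 4.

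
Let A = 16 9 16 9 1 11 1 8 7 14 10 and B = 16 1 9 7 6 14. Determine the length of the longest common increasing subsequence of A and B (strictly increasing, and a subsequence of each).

For each value that appears in both, track the longest common increasing run ending there.
The best achievable length is 3; one witness is 1, 7, 14 (A-positions 5,9,10, B-positions 2,4,6).

3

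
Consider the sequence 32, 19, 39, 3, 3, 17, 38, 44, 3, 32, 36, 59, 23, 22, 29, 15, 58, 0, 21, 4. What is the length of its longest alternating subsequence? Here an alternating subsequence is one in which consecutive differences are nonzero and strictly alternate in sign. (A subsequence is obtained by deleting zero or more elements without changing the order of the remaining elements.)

14

Track the best alternating length ending on an up-step vs a down-step at each position: up/down = 1/1, 1/2, 3/1, 1/4, 1/4, 5/4, 5/4, 5/1, 1/6, 7/6, 7/6, 7/1, 7/8, 7/8, 9/8, 7/10, 11/8, 1/12, 13/12, 13/14.
The maximum over both is 14; one such subsequence is 32, 19, 39, 3, 17, 3, 32, 23, 29, 15, 58, 0, 21, 4.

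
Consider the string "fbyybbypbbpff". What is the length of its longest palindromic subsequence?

8

One longest palindromic subsequence is fbybbybf (positions 1,2,4,5,6,7,10,13); it reads the same forward and backward, and the interval DP gives dp[1][13] = 8.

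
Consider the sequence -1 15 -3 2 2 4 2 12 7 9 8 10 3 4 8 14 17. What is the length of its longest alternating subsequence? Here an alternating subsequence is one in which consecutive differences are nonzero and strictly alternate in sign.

12

Track the best alternating length ending on an up-step vs a down-step at each position: up/down = 1/1, 2/1, 1/3, 4/3, 4/3, 4/3, 4/5, 6/3, 6/7, 8/7, 8/9, 10/7, 6/11, 12/11, 12/11, 12/3, 12/1.
The maximum over both is 12; one such subsequence is -1, 15, -3, 4, 2, 12, 7, 9, 8, 10, 3, 4.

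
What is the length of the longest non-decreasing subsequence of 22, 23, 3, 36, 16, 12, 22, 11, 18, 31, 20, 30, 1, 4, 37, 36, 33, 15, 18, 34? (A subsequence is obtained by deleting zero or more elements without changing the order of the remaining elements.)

7

Scanning left to right, the best length ending at each element is: 22→1, 23→2, 3→1, 36→3, 16→2, 12→2, 22→3, 11→2, 18→3, 31→4, 20→4, 30→5, 1→1, 4→2, 37→6, 36→6, 33→6, 15→3, 18→4, 34→7.
So the longest non-decreasing subsequence has length 7, e.g. 3, 16, 18, 20, 30, 33, 34.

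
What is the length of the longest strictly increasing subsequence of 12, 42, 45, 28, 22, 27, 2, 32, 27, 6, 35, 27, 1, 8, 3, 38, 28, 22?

6

Let dp[i] be the longest increasing subsequence ending at position i. Then dp = [1, 2, 3, 2, 2, 3, 1, 4, 3, 2, 5, 3, 1, 3, 2, 6, 4, 4].
The maximum is 6; one witness is 12, 22, 27, 32, 35, 38 at positions 1,5,6,8,11,16.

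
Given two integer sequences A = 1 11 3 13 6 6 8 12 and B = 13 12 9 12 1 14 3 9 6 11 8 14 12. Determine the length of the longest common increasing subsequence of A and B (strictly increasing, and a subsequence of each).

5

A longest common strictly increasing subsequence is 1, 3, 6, 8, 12 (length 5); it appears in order in both A and B, and no longer such subsequence exists.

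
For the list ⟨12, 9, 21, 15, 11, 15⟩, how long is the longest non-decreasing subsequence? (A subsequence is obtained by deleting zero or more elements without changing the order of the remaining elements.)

One longest non-decreasing subsequence is 12, 15, 15 (positions 1,4,6), of length 3; no longer one exists.

3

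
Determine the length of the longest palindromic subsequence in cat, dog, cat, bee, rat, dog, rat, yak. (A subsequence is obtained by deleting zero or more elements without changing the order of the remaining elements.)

3

Using dp[i][j] = 2 + dp[i+1][j−1] if the ends match, else max(dp[i+1][j], dp[i][j−1]):
dp[1][8] = 3. A witness is rat dog rat at positions 5,6,7.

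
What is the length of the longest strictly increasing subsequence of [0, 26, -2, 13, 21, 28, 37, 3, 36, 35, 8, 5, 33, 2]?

5

Let dp[i] be the longest increasing subsequence ending at position i. Then dp = [1, 2, 1, 2, 3, 4, 5, 2, 5, 5, 3, 3, 5, 2].
The maximum is 5; one witness is 0, 13, 21, 28, 37 at positions 1,4,5,6,7.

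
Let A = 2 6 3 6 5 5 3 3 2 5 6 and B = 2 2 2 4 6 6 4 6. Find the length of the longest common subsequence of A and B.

A longest common subsequence is 2, 6, 6, 6 (length 4); the LCS DP confirms no longer common subsequence exists.

4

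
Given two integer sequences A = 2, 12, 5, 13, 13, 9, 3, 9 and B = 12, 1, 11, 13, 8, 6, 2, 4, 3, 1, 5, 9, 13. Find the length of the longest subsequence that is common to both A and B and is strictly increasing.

3

A longest common strictly increasing subsequence is 2, 5, 9 (length 3); it appears in order in both A and B, and no longer such subsequence exists.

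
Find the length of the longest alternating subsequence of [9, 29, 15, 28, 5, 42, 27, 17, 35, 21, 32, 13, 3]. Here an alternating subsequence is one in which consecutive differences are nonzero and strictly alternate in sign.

Track the best alternating length ending on an up-step vs a down-step at each position: up/down = 1/1, 2/1, 2/3, 4/3, 1/5, 6/1, 6/7, 6/7, 8/7, 8/9, 10/9, 6/11, 1/11.
The maximum over both is 11; one such subsequence is 9, 29, 15, 28, 5, 42, 27, 35, 21, 32, 13.

11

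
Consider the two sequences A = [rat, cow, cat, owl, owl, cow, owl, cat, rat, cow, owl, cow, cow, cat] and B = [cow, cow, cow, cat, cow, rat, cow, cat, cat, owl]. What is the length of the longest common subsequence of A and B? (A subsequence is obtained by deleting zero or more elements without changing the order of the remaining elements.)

6

A longest common subsequence is cow, cat, cow, rat, cow, owl (length 6); the LCS DP confirms no longer common subsequence exists.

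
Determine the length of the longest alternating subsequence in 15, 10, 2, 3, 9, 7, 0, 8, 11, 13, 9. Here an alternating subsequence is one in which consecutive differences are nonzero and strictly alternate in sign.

A longest alternating subsequence is 15, 2, 9, 7, 11, 9 (positions 1,3,5,6,9,11); its 5 consecutive differences strictly alternate in sign, and length 6 is optimal.

6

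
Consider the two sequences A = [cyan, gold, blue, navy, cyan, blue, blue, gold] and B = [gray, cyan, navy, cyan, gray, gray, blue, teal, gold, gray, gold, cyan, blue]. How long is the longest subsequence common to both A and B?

A longest common subsequence is cyan, navy, cyan, blue, blue (length 5); the LCS DP confirms no longer common subsequence exists.

5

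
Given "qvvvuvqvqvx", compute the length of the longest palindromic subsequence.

One longest palindromic subsequence is vvvuvvv (positions 2,3,4,5,6,8,10); it reads the same forward and backward, and the interval DP gives dp[1][11] = 7.

7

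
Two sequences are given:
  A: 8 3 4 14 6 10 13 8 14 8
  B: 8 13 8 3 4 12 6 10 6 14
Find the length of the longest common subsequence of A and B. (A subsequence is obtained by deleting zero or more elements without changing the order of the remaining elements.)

6

A longest common subsequence is 8, 3, 4, 6, 10, 14 (length 6); the LCS DP confirms no longer common subsequence exists.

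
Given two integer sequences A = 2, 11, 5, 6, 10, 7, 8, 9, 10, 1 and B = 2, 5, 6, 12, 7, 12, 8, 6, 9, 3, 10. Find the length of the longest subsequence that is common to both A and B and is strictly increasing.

7

A longest common strictly increasing subsequence is 2, 5, 6, 7, 8, 9, 10 (length 7); it appears in order in both A and B, and no longer such subsequence exists.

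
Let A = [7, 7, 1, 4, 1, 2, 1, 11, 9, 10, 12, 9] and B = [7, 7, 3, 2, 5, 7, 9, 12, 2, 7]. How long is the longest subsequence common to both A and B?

5

A longest common subsequence is 7, 7, 2, 9, 12 (length 5); the LCS DP confirms no longer common subsequence exists.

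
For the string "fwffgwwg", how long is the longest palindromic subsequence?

4

Using dp[i][j] = 2 + dp[i+1][j−1] if the ends match, else max(dp[i+1][j], dp[i][j−1]):
dp[1][8] = 4. A witness is gwwg at positions 5,6,7,8.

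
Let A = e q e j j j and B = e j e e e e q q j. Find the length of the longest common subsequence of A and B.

3

Backtracking the LCS table gives one alignment: e (A1,B6) → q (A2,B8) → j (A6,B9).
So the longest common subsequence has length 3.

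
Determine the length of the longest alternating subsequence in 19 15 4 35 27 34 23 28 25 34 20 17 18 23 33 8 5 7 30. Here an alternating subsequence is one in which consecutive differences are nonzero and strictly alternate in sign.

Track the best alternating length ending on an up-step vs a down-step at each position: up/down = 1/1, 1/2, 1/2, 3/1, 3/4, 5/4, 3/6, 7/6, 7/8, 9/4, 3/10, 3/10, 11/10, 11/10, 11/10, 3/12, 3/12, 13/12, 13/12.
The maximum over both is 13; one such subsequence is 19, 15, 35, 27, 34, 23, 28, 25, 34, 17, 18, 5, 7.

13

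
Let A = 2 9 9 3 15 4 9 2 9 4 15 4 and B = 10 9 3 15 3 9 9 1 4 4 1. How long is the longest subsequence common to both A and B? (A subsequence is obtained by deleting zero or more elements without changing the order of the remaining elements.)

7

Backtracking the LCS table gives one alignment: 9 (A3,B2) → 3 (A4,B3) → 15 (A5,B4) → 9 (A7,B6) → 9 (A9,B7) → 4 (A10,B9) → 4 (A12,B10).
So the longest common subsequence has length 7.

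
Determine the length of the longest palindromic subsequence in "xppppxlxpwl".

6

One longest palindromic subsequence is xppppx (positions 1,2,3,4,5,8); it reads the same forward and backward, and the interval DP gives dp[1][11] = 6.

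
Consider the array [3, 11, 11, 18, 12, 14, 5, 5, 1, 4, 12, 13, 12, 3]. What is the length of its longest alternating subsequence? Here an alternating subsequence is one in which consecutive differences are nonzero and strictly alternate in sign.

7

A longest alternating subsequence is 3, 18, 12, 14, 5, 13, 12 (positions 1,4,5,6,7,12,13); its 6 consecutive differences strictly alternate in sign, and length 7 is optimal.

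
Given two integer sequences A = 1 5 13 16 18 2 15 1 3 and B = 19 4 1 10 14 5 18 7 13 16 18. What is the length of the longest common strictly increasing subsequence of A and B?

For each value that appears in both, track the longest common increasing run ending there.
The best achievable length is 5; one witness is 1, 5, 13, 16, 18 (A-positions 1,2,3,4,5, B-positions 3,6,9,10,11).

5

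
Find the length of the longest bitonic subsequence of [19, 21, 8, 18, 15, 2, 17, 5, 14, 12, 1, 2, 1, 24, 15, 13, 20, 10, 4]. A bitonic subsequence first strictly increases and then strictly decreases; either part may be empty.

8

One longest bitonic subsequence is 19, 21, 18, 17, 15, 13, 10, 4 (positions 1,2,4,7,15,16,18,19): it rises to 21 then falls. Length 8 is optimal.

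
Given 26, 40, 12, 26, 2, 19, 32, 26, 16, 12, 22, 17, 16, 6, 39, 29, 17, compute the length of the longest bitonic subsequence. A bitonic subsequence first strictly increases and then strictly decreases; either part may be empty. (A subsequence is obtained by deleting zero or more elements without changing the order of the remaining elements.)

8

One longest bitonic subsequence is 26, 40, 32, 26, 22, 17, 16, 6 (positions 1,2,7,8,11,12,13,14): it rises to 40 then falls. Length 8 is optimal.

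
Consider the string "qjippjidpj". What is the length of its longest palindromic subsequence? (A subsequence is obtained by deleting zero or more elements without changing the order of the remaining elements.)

One longest palindromic subsequence is jippij (positions 2,3,4,5,7,10); it reads the same forward and backward, and the interval DP gives dp[1][10] = 6.

6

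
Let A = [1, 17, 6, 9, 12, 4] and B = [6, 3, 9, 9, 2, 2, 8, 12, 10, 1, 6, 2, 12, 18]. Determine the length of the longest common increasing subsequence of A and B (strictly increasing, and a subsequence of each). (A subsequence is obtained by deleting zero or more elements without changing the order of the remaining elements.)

For each value that appears in both, track the longest common increasing run ending there.
The best achievable length is 3; one witness is 6, 9, 12 (A-positions 3,4,5, B-positions 1,3,8).

3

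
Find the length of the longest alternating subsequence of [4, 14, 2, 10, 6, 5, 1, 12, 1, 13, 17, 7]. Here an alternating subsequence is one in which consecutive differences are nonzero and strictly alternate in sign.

9

A longest alternating subsequence is 4, 14, 2, 10, 6, 12, 1, 13, 7 (positions 1,2,3,4,5,8,9,10,12); its 8 consecutive differences strictly alternate in sign, and length 9 is optimal.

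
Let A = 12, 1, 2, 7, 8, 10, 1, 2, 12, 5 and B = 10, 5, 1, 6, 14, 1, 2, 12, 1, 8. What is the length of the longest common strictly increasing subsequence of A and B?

For each value that appears in both, track the longest common increasing run ending there.
The best achievable length is 3; one witness is 1, 2, 12 (A-positions 2,3,9, B-positions 3,7,8).

3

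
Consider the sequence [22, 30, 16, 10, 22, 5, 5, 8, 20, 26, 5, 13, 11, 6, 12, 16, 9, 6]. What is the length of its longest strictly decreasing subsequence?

Let dp[i] be the longest decreasing subsequence ending at position i. Then dp = [1, 1, 2, 3, 2, 4, 4, 4, 3, 2, 5, 4, 5, 6, 5, 4, 6, 7].
The maximum is 7; one witness is 30, 22, 20, 13, 11, 9, 6 at positions 2,5,9,12,13,17,18.

7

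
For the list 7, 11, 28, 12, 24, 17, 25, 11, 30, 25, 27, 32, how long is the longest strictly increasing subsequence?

7

Let dp[i] be the longest increasing subsequence ending at position i. Then dp = [1, 2, 3, 3, 4, 4, 5, 2, 6, 5, 6, 7].
The maximum is 7; one witness is 7, 11, 12, 24, 25, 30, 32 at positions 1,2,4,5,7,9,12.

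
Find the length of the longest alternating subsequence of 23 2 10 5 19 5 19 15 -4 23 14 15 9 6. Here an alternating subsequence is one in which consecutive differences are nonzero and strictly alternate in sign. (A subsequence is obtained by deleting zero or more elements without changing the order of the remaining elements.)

12

Track the best alternating length ending on an up-step vs a down-step at each position: up/down = 1/1, 1/2, 3/2, 3/4, 5/2, 3/6, 7/2, 7/8, 1/8, 9/1, 9/10, 11/10, 9/12, 9/12.
The maximum over both is 12; one such subsequence is 23, 2, 10, 5, 19, 5, 19, 15, 23, 14, 15, 9.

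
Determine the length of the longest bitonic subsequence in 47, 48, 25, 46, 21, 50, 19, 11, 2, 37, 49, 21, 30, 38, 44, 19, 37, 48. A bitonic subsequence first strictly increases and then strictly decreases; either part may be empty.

7

One longest bitonic subsequence is 47, 48, 46, 21, 19, 11, 2 (positions 1,2,4,5,7,8,9): it rises to 48 then falls. Length 7 is optimal.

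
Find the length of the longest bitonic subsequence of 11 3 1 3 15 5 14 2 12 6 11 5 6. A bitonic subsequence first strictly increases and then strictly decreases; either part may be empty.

7

One longest bitonic subsequence is 1, 3, 15, 14, 12, 11, 6 (positions 3,4,5,7,9,11,13): it rises to 15 then falls. Length 7 is optimal.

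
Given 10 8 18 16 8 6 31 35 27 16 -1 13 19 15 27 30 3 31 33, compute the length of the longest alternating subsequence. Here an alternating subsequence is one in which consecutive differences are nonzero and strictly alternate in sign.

11

A longest alternating subsequence is 10, 8, 18, 16, 31, 16, 19, 15, 27, 3, 31 (positions 1,2,3,4,7,10,13,14,15,17,18); its 10 consecutive differences strictly alternate in sign, and length 11 is optimal.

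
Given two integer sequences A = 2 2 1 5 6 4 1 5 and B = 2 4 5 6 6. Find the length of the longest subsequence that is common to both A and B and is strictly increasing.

3

For each value that appears in both, track the longest common increasing run ending there.
The best achievable length is 3; one witness is 2, 4, 5 (A-positions 1,6,8, B-positions 1,2,3).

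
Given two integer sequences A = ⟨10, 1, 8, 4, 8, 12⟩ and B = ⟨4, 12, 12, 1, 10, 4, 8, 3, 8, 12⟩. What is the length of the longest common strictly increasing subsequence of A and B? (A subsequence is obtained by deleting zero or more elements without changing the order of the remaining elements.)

A longest common strictly increasing subsequence is 1, 4, 8, 12 (length 4); it appears in order in both A and B, and no longer such subsequence exists.

4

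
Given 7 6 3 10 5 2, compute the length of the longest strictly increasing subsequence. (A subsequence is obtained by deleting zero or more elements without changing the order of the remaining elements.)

2

Let dp[i] be the longest increasing subsequence ending at position i. Then dp = [1, 1, 1, 2, 2, 1].
The maximum is 2; one witness is 7, 10 at positions 1,4.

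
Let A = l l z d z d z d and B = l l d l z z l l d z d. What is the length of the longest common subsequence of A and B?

Backtracking the LCS table gives one alignment: l (A1,B2) → l (A2,B4) → z (A3,B5) → z (A5,B6) → d (A6,B9) → z (A7,B10) → d (A8,B11).
So the longest common subsequence has length 7.

7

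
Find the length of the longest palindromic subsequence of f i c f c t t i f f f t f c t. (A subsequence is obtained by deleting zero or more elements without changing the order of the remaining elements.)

9

One longest palindromic subsequence is cftffftfc (positions 3,4,6,9,10,11,12,13,14); it reads the same forward and backward, and the interval DP gives dp[1][15] = 9.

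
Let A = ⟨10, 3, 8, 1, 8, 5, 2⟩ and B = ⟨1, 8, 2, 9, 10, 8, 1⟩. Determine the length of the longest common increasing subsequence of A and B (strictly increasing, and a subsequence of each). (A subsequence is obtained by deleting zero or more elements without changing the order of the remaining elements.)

A longest common strictly increasing subsequence is 1, 8 (length 2); it appears in order in both A and B, and no longer such subsequence exists.

2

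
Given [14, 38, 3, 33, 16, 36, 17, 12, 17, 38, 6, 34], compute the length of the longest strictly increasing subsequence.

Scanning left to right, the best length ending at each element is: 14→1, 38→2, 3→1, 33→2, 16→2, 36→3, 17→3, 12→2, 17→3, 38→4, 6→2, 34→4.
So the longest increasing subsequence has length 4, e.g. 14, 33, 36, 38.

4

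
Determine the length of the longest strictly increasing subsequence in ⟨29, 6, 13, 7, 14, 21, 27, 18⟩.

One longest increasing subsequence is 6, 13, 14, 21, 27 (positions 2,3,5,6,7), of length 5; no longer one exists.

5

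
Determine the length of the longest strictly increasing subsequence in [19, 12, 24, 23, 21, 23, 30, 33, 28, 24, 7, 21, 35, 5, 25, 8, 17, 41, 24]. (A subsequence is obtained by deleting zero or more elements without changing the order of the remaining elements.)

7

One longest increasing subsequence is 19, 21, 23, 30, 33, 35, 41 (positions 1,5,6,7,8,13,18), of length 7; no longer one exists.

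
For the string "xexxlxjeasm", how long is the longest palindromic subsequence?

5

Using dp[i][j] = 2 + dp[i+1][j−1] if the ends match, else max(dp[i+1][j], dp[i][j−1]):
dp[1][11] = 5. A witness is exlxe at positions 2,4,5,6,8.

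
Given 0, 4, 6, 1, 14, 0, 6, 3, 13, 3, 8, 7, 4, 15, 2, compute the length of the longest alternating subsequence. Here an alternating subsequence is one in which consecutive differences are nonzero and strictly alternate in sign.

Track the best alternating length ending on an up-step vs a down-step at each position: up/down = 1/1, 2/1, 2/1, 2/3, 4/1, 1/5, 6/5, 6/7, 8/5, 6/9, 10/9, 10/11, 10/11, 12/1, 6/13.
The maximum over both is 13; one such subsequence is 0, 4, 1, 14, 0, 6, 3, 13, 3, 8, 7, 15, 2.

13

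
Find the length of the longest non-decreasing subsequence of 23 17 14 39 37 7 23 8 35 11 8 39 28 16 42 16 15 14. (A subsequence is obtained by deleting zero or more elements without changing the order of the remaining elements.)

Let dp[i] be the longest non-decreasing subsequence ending at position i. Then dp = [1, 1, 1, 2, 2, 1, 2, 2, 3, 3, 3, 4, 4, 4, 5, 5, 4, 4].
The maximum is 5; one witness is 23, 23, 35, 39, 42 at positions 1,7,9,12,15.

5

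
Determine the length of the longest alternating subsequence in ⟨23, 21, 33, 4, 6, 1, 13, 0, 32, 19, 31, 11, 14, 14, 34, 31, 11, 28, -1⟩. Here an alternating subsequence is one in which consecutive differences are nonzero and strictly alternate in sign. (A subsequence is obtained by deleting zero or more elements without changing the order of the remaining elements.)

Track the best alternating length ending on an up-step vs a down-step at each position: up/down = 1/1, 1/2, 3/1, 1/4, 5/4, 1/6, 7/4, 1/8, 9/4, 9/10, 11/10, 9/12, 13/12, 13/12, 13/1, 13/14, 9/14, 15/14, 1/16.
The maximum over both is 16; one such subsequence is 23, 21, 33, 4, 6, 1, 13, 0, 32, 19, 31, 11, 14, 11, 28, -1.

16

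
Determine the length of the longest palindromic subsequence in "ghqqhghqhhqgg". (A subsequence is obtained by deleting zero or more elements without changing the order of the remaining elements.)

One longest palindromic subsequence is gqhhqhhqg (positions 1,4,5,7,8,9,10,11,13); it reads the same forward and backward, and the interval DP gives dp[1][13] = 9.

9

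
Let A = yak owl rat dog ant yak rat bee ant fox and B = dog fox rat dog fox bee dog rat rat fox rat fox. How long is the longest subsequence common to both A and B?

4

Backtracking the LCS table gives one alignment: rat (A3,B3) → dog (A4,B7) → rat (A7,B11) → fox (A10,B12).
So the longest common subsequence has length 4.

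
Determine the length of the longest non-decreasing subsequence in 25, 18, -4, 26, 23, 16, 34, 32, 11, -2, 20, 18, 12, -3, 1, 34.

One longest non-decreasing subsequence is 25, 26, 34, 34 (positions 1,4,7,16), of length 4; no longer one exists.

4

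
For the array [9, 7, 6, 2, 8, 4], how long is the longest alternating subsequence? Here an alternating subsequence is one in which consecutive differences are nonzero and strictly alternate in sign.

4

Track the best alternating length ending on an up-step vs a down-step at each position: up/down = 1/1, 1/2, 1/2, 1/2, 3/2, 3/4.
The maximum over both is 4; one such subsequence is 9, 7, 8, 4.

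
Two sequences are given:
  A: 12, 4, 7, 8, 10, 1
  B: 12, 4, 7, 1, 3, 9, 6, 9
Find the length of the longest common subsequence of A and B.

A longest common subsequence is 12, 4, 7, 1 (length 4); the LCS DP confirms no longer common subsequence exists.

4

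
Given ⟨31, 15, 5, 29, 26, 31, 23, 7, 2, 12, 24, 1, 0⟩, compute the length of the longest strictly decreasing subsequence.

One longest decreasing subsequence is 31, 29, 26, 23, 7, 2, 1, 0 (positions 1,4,5,7,8,9,12,13), of length 8; no longer one exists.

8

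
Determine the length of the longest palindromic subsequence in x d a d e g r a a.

3

One longest palindromic subsequence is aaa (positions 3,8,9); it reads the same forward and backward, and the interval DP gives dp[1][9] = 3.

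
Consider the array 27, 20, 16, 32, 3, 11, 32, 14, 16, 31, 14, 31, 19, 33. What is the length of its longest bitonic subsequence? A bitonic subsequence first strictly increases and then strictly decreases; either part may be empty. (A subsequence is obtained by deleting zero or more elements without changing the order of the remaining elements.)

Let inc[i] be the LIS ending at i and dec[i] the longest strictly decreasing subsequence starting at i. inc = [1, 1, 1, 2, 1, 2, 3, 3, 4, 5, 3, 5, 5, 6], dec = [4, 3, 2, 3, 1, 1, 3, 1, 2, 2, 1, 2, 1, 1].
max_i inc[i]+dec[i]−1 = 6, with one witness 3, 11, 14, 16, 31, 19.

6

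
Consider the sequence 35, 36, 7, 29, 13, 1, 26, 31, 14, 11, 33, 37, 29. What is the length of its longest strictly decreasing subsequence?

5

Let dp[i] be the longest decreasing subsequence ending at position i. Then dp = [1, 1, 2, 2, 3, 4, 3, 2, 4, 5, 2, 1, 3].
The maximum is 5; one witness is 35, 29, 26, 14, 11 at positions 1,4,7,9,10.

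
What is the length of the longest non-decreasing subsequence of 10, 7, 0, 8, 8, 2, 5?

Scanning left to right, the best length ending at each element is: 10→1, 7→1, 0→1, 8→2, 8→3, 2→2, 5→3.
So the longest non-decreasing subsequence has length 3, e.g. 7, 8, 8.

3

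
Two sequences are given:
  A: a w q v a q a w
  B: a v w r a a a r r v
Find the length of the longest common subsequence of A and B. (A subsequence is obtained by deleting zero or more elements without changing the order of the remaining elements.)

Backtracking the LCS table gives one alignment: a (A1,B1) → w (A2,B3) → a (A5,B6) → a (A7,B7).
So the longest common subsequence has length 4.

4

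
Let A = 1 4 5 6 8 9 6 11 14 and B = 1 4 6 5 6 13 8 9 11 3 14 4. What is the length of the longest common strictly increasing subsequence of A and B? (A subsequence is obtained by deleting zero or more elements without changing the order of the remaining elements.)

For each value that appears in both, track the longest common increasing run ending there.
The best achievable length is 8; one witness is 1, 4, 5, 6, 8, 9, 11, 14 (A-positions 1,2,3,4,5,6,8,9, B-positions 1,2,4,5,7,8,9,11).

8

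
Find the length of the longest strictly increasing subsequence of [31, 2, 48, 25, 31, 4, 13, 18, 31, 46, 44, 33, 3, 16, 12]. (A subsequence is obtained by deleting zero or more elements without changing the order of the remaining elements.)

6

Let dp[i] be the longest increasing subsequence ending at position i. Then dp = [1, 1, 2, 2, 3, 2, 3, 4, 5, 6, 6, 6, 2, 4, 3].
The maximum is 6; one witness is 2, 4, 13, 18, 31, 46 at positions 2,6,7,8,9,10.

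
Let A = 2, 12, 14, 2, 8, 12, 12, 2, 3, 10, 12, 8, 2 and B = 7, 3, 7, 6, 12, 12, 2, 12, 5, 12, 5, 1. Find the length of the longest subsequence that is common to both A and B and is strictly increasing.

2

For each value that appears in both, track the longest common increasing run ending there.
The best achievable length is 2; one witness is 3, 12 (A-positions 9,11, B-positions 2,5).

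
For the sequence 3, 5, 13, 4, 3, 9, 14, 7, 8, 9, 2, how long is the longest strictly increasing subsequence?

5

One longest increasing subsequence is 3, 5, 7, 8, 9 (positions 1,2,8,9,10), of length 5; no longer one exists.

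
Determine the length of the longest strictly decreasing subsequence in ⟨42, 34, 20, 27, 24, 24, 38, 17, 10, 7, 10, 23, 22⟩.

7

Let dp[i] be the longest decreasing subsequence ending at position i. Then dp = [1, 2, 3, 3, 4, 4, 2, 5, 6, 7, 6, 5, 6].
The maximum is 7; one witness is 42, 34, 27, 24, 17, 10, 7 at positions 1,2,4,5,8,9,10.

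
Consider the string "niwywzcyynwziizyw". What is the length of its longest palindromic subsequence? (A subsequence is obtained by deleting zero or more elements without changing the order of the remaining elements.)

One longest palindromic subsequence is wyziizyw (positions 3,4,6,13,14,15,16,17); it reads the same forward and backward, and the interval DP gives dp[1][17] = 8.

8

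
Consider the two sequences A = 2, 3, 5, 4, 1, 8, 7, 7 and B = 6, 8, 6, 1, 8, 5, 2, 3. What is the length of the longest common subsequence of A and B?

2

Backtracking the LCS table gives one alignment: 2 (A1,B7) → 3 (A2,B8).
So the longest common subsequence has length 2.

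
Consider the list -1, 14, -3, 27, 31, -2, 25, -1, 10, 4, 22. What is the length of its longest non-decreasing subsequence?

5

One longest non-decreasing subsequence is -3, -2, -1, 10, 22 (positions 3,6,8,9,11), of length 5; no longer one exists.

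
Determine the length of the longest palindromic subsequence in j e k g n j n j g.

Using dp[i][j] = 2 + dp[i+1][j−1] if the ends match, else max(dp[i+1][j], dp[i][j−1]):
dp[1][9] = 5. A witness is gjnjg at positions 4,6,7,8,9.

5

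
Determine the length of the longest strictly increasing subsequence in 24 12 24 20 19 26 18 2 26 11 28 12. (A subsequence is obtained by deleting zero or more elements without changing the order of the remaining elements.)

4

Scanning left to right, the best length ending at each element is: 24→1, 12→1, 24→2, 20→2, 19→2, 26→3, 18→2, 2→1, 26→3, 11→2, 28→4, 12→3.
So the longest increasing subsequence has length 4, e.g. 12, 24, 26, 28.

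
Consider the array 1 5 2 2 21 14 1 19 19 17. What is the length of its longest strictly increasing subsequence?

Let dp[i] be the longest increasing subsequence ending at position i. Then dp = [1, 2, 2, 2, 3, 3, 1, 4, 4, 4].
The maximum is 4; one witness is 1, 5, 14, 19 at positions 1,2,6,8.

4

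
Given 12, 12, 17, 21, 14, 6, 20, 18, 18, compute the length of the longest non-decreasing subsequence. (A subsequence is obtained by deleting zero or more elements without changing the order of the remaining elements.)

Let dp[i] be the longest non-decreasing subsequence ending at position i. Then dp = [1, 2, 3, 4, 3, 1, 4, 4, 5].
The maximum is 5; one witness is 12, 12, 17, 18, 18 at positions 1,2,3,8,9.

5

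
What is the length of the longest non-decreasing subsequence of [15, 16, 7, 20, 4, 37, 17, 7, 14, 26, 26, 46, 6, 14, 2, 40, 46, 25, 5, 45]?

One longest non-decreasing subsequence is 15, 16, 20, 26, 26, 46, 46 (positions 1,2,4,10,11,12,17), of length 7; no longer one exists.

7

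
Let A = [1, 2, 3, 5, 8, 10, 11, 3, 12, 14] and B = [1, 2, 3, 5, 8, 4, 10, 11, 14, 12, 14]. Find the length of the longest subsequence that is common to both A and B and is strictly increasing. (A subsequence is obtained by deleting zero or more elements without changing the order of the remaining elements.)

9

For each value that appears in both, track the longest common increasing run ending there.
The best achievable length is 9; one witness is 1, 2, 3, 5, 8, 10, 11, 12, 14 (A-positions 1,2,3,4,5,6,7,9,10, B-positions 1,2,3,4,5,7,8,10,11).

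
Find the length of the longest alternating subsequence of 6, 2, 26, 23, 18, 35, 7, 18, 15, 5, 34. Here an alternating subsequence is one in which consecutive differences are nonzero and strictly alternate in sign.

Track the best alternating length ending on an up-step vs a down-step at each position: up/down = 1/1, 1/2, 3/1, 3/4, 3/4, 5/1, 3/6, 7/6, 7/8, 3/8, 9/6.
The maximum over both is 9; one such subsequence is 6, 2, 26, 23, 35, 7, 18, 15, 34.

9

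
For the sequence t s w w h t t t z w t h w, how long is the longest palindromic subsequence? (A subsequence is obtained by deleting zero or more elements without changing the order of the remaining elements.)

8

One longest palindromic subsequence is whtttthw (positions 3,5,6,7,8,11,12,13); it reads the same forward and backward, and the interval DP gives dp[1][13] = 8.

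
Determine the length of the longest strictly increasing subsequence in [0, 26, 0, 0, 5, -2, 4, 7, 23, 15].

Let dp[i] be the longest increasing subsequence ending at position i. Then dp = [1, 2, 1, 1, 2, 1, 2, 3, 4, 4].
The maximum is 4; one witness is 0, 5, 7, 23 at positions 1,5,8,9.

4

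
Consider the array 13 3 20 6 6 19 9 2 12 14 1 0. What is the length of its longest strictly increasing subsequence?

One longest increasing subsequence is 3, 6, 9, 12, 14 (positions 2,4,7,9,10), of length 5; no longer one exists.

5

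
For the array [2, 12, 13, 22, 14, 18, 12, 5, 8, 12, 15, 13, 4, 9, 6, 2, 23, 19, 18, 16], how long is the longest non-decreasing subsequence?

Let dp[i] be the longest non-decreasing subsequence ending at position i. Then dp = [1, 2, 3, 4, 4, 5, 3, 2, 3, 4, 5, 5, 2, 4, 3, 2, 6, 6, 6, 6].
The maximum is 6; one witness is 2, 12, 13, 14, 18, 23 at positions 1,2,3,5,6,17.

6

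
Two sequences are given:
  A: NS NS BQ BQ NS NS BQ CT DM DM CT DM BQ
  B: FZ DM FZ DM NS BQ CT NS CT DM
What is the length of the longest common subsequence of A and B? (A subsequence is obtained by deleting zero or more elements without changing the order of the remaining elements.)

A longest common subsequence is NS, BQ, NS, CT, DM (length 5); the LCS DP confirms no longer common subsequence exists.

5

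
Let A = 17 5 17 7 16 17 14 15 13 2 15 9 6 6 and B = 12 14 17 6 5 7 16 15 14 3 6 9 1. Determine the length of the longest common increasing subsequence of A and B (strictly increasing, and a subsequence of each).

A longest common strictly increasing subsequence is 5, 7, 16 (length 3); it appears in order in both A and B, and no longer such subsequence exists.

3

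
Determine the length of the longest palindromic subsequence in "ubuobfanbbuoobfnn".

Using dp[i][j] = 2 + dp[i+1][j−1] if the ends match, else max(dp[i+1][j], dp[i][j−1]):
dp[1][17] = 7. A witness is bobbbob at positions 2,4,5,9,10,13,14.

7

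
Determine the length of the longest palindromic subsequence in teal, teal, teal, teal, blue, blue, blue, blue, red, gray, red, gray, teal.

Using dp[i][j] = 2 + dp[i+1][j−1] if the ends match, else max(dp[i+1][j], dp[i][j−1]):
dp[1][13] = 6. A witness is teal blue blue blue blue teal at positions 1,5,6,7,8,13.

6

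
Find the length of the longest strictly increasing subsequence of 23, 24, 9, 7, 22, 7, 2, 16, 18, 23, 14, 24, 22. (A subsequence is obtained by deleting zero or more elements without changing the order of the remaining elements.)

Let dp[i] be the longest increasing subsequence ending at position i. Then dp = [1, 2, 1, 1, 2, 1, 1, 2, 3, 4, 2, 5, 4].
The maximum is 5; one witness is 9, 16, 18, 23, 24 at positions 3,8,9,10,12.

5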